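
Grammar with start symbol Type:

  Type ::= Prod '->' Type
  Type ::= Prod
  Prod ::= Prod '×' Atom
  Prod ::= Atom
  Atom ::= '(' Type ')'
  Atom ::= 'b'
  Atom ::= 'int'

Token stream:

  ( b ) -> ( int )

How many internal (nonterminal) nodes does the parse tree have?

12

[Type [Prod [Atom ( [Type [Prod [Atom b]]] )]] -> [Type [Prod [Atom ( [Type [Prod [Atom int]]] )]]]]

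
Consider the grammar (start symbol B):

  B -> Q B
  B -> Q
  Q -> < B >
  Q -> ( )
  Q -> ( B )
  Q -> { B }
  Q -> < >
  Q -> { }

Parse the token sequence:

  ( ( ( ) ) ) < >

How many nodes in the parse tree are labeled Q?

4

[B [Q ( [B [Q ( [B [Q ( )]] )]] )] [B [Q < >]]]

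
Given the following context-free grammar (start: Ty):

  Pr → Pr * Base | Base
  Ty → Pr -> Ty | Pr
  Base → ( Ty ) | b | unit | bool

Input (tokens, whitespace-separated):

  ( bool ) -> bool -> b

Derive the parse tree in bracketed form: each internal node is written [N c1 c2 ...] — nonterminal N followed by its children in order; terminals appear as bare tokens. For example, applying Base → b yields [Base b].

[Ty [Pr [Base ( [Ty [Pr [Base bool]]] )]] -> [Ty [Pr [Base bool]] -> [Ty [Pr [Base b]]]]]

Ty
Pr -> Ty
Base -> Ty
( Ty ) -> Ty
( Pr ) -> Ty
( Base ) -> Ty
( bool ) -> Ty
( bool ) -> Pr -> Ty
( bool ) -> Base -> Ty
( bool ) -> bool -> Ty
( bool ) -> bool -> Pr
( bool ) -> bool -> Base
( bool ) -> bool -> b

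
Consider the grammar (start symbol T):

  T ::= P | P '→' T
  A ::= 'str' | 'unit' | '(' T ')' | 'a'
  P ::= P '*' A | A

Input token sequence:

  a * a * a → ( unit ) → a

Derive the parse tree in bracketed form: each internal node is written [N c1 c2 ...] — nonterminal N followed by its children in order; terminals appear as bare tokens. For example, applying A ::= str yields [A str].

T
P → T
P * A → T
P * A * A → T
A * A * A → T
a * A * A → T
a * a * A → T
a * a * a → T
a * a * a → P → T
a * a * a → A → T
a * a * a → ( T ) → T
a * a * a → ( P ) → T
a * a * a → ( A ) → T
a * a * a → ( unit ) → T
a * a * a → ( unit ) → P
a * a * a → ( unit ) → A
a * a * a → ( unit ) → a

[T [P [P [P [A a]] * [A a]] * [A a]] → [T [P [A ( [T [P [A unit]]] )]] → [T [P [A a]]]]]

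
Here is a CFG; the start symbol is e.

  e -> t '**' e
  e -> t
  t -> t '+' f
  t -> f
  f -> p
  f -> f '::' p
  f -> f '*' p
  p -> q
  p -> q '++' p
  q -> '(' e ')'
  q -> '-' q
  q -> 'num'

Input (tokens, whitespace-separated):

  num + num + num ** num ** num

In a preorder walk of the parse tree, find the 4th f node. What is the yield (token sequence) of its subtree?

num

[e [t [t [t [f [p [q num]]]] + [f [p [q num]]]] + [f [p [q num]]]] ** [e [t [f [p [q num]]]] ** [e [t [f [p [q num]]]]]]]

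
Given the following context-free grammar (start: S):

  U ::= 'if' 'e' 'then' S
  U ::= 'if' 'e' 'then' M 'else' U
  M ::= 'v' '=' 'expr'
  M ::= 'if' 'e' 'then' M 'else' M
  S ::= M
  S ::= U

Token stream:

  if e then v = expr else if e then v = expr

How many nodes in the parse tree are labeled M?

[S [U if e then [M v = expr] else [U if e then [S [M v = expr]]]]]

2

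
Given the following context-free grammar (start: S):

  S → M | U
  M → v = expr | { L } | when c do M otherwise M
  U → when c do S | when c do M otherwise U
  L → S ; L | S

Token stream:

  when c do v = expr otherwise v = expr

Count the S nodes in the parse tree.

1

[S [M when c do [M v = expr] otherwise [M v = expr]]]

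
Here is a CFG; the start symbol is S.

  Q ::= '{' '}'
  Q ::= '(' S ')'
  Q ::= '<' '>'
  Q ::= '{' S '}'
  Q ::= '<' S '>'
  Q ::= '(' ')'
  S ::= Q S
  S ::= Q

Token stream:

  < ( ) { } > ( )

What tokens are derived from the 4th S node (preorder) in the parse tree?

( )

[S [Q < [S [Q ( )] [S [Q { }]]] >] [S [Q ( )]]]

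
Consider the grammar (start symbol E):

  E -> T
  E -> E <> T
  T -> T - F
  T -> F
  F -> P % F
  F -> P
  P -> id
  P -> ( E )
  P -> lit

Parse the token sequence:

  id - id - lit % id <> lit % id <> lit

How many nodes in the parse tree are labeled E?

3

[E [E [E [T [T [T [F [P id]]] - [F [P id]]] - [F [P lit] % [F [P id]]]]] <> [T [F [P lit] % [F [P id]]]]] <> [T [F [P lit]]]]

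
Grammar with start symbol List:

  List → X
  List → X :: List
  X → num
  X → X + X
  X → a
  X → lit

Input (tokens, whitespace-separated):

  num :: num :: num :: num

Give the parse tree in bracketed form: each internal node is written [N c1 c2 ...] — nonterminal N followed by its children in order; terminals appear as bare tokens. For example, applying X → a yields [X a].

List
X :: List
num :: List
num :: X :: List
num :: num :: List
num :: num :: X :: List
num :: num :: num :: List
num :: num :: num :: X
num :: num :: num :: num

[List [X num] :: [List [X num] :: [List [X num] :: [List [X num]]]]]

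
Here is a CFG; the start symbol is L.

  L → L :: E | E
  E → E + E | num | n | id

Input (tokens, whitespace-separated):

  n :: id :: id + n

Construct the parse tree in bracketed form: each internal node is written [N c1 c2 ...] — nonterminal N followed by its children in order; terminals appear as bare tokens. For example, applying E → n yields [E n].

L
L :: E
L :: E :: E
E :: E :: E
n :: E :: E
n :: id :: E
n :: id :: E + E
n :: id :: id + E
n :: id :: id + n

[L [L [L [E n]] :: [E id]] :: [E [E id] + [E n]]]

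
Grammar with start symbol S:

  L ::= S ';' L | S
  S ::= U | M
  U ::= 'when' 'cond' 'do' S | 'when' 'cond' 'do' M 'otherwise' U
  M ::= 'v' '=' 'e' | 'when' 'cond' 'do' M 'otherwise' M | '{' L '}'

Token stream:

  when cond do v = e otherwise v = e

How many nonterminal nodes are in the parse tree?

4

[S [M when cond do [M v = e] otherwise [M v = e]]]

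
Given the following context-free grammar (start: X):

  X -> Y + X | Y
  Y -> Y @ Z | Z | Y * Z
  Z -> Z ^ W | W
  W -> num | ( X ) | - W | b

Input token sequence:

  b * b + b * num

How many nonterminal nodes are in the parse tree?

[X [Y [Y [Z [W b]]] * [Z [W b]]] + [X [Y [Y [Z [W b]]] * [Z [W num]]]]]

14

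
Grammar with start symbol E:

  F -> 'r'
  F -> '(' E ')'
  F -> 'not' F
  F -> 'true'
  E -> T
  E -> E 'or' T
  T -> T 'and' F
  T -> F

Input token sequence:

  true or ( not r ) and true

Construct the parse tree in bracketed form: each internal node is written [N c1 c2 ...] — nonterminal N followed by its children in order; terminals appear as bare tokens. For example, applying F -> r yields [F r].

[E [E [T [F true]]] or [T [T [F ( [E [T [F not [F r]]]] )]] and [F true]]]

E
E or T
T or T
F or T
true or T
true or T and F
true or F and F
true or ( E ) and F
true or ( T ) and F
true or ( F ) and F
true or ( not F ) and F
true or ( not r ) and F
true or ( not r ) and true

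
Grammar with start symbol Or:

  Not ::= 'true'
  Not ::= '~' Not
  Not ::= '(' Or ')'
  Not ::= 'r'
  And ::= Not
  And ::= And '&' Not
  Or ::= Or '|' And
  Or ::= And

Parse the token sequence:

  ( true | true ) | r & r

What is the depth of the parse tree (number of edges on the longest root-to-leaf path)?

8

[Or [Or [And [Not ( [Or [Or [And [Not true]]] | [And [Not true]]] )]]] | [And [And [Not r]] & [Not r]]]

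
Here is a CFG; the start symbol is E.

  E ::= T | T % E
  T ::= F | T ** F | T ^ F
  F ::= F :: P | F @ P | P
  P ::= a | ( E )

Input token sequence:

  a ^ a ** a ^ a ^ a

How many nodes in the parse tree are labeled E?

1

[E [T [T [T [T [T [F [P a]]] ^ [F [P a]]] ** [F [P a]]] ^ [F [P a]]] ^ [F [P a]]]]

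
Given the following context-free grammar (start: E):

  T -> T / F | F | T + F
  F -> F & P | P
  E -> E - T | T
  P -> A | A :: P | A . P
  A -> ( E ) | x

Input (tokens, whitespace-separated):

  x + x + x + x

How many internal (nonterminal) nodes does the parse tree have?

[E [T [T [T [T [F [P [A x]]]] + [F [P [A x]]]] + [F [P [A x]]]] + [F [P [A x]]]]]

17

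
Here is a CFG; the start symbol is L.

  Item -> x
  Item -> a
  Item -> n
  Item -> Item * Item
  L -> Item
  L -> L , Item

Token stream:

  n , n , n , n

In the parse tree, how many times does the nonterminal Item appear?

[L [L [L [L [Item n]] , [Item n]] , [Item n]] , [Item n]]

4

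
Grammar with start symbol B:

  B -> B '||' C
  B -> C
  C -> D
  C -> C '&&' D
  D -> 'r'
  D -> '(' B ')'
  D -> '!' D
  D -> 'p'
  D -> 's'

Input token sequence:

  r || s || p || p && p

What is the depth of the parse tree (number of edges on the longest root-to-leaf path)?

[B [B [B [B [C [D r]]] || [C [D s]]] || [C [D p]]] || [C [C [D p]] && [D p]]]

6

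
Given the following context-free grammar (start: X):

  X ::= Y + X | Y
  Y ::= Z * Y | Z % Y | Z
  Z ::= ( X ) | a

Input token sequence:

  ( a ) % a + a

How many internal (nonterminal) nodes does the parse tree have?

[X [Y [Z ( [X [Y [Z a]]] )] % [Y [Z a]]] + [X [Y [Z a]]]]

11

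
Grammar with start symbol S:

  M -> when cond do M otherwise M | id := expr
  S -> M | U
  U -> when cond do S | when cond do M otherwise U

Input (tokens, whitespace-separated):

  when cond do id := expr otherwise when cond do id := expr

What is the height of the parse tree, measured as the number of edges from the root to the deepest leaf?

5

[S [U when cond do [M id := expr] otherwise [U when cond do [S [M id := expr]]]]]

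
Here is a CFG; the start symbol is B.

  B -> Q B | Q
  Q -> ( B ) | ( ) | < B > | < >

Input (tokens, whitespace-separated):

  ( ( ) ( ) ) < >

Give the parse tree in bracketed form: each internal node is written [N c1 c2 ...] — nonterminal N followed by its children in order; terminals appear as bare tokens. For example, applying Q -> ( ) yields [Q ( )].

[B [Q ( [B [Q ( )] [B [Q ( )]]] )] [B [Q < >]]]

B
Q B
( B ) B
( Q B ) B
( ( ) B ) B
( ( ) Q ) B
( ( ) ( ) ) B
( ( ) ( ) ) Q
( ( ) ( ) ) < >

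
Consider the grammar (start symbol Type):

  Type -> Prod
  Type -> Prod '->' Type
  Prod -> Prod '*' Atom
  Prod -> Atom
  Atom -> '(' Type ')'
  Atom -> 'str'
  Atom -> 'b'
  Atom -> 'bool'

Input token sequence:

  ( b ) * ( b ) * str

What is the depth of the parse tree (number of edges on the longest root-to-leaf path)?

[Type [Prod [Prod [Prod [Atom ( [Type [Prod [Atom b]]] )]] * [Atom ( [Type [Prod [Atom b]]] )]] * [Atom str]]]

8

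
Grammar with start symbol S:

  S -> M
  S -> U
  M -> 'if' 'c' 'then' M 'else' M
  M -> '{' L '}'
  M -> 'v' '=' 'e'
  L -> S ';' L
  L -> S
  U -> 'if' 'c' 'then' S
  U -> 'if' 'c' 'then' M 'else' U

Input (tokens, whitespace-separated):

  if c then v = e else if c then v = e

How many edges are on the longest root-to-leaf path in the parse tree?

[S [U if c then [M v = e] else [U if c then [S [M v = e]]]]]

5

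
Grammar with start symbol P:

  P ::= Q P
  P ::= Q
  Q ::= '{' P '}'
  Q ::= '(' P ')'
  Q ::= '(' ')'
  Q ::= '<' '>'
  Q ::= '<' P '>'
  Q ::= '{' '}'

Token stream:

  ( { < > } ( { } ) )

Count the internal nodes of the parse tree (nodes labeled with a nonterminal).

[P [Q ( [P [Q { [P [Q < >]] }] [P [Q ( [P [Q { }]] )]]] )]]

10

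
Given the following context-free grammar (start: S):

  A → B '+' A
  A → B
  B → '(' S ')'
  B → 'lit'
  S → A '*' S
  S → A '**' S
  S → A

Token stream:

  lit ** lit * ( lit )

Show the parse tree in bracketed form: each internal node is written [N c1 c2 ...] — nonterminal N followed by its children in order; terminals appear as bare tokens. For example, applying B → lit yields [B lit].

[S [A [B lit]] ** [S [A [B lit]] * [S [A [B ( [S [A [B lit]]] )]]]]]

S
A ** S
B ** S
lit ** S
lit ** A * S
lit ** B * S
lit ** lit * S
lit ** lit * A
lit ** lit * B
lit ** lit * ( S )
lit ** lit * ( A )
lit ** lit * ( B )
lit ** lit * ( lit )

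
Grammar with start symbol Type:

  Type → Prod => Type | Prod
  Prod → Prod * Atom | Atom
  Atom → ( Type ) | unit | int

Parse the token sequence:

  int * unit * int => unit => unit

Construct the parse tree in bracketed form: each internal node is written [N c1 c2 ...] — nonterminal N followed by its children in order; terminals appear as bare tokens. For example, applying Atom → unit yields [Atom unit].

[Type [Prod [Prod [Prod [Atom int]] * [Atom unit]] * [Atom int]] => [Type [Prod [Atom unit]] => [Type [Prod [Atom unit]]]]]

Type
Prod => Type
Prod * Atom => Type
Prod * Atom * Atom => Type
Atom * Atom * Atom => Type
int * Atom * Atom => Type
int * unit * Atom => Type
int * unit * int => Type
int * unit * int => Prod => Type
int * unit * int => Atom => Type
int * unit * int => unit => Type
int * unit * int => unit => Prod
int * unit * int => unit => Atom
int * unit * int => unit => unit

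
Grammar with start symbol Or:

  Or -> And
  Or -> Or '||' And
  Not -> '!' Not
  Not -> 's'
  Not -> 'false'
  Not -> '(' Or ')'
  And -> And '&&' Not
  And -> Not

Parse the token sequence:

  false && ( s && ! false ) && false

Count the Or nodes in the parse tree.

[Or [And [And [And [Not false]] && [Not ( [Or [And [And [Not s]] && [Not ! [Not false]]]] )]] && [Not false]]]

2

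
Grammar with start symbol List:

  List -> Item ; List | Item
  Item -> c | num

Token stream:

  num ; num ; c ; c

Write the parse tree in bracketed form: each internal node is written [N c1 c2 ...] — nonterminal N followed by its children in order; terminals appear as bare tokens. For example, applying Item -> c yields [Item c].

[List [Item num] ; [List [Item num] ; [List [Item c] ; [List [Item c]]]]]

List
Item ; List
num ; List
num ; Item ; List
num ; num ; List
num ; num ; Item ; List
num ; num ; c ; List
num ; num ; c ; Item
num ; num ; c ; c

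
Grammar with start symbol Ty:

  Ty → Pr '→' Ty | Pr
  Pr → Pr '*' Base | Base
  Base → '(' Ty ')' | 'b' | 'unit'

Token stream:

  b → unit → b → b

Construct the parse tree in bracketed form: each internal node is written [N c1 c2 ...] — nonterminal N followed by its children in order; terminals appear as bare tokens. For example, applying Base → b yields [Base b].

Ty
Pr → Ty
Base → Ty
b → Ty
b → Pr → Ty
b → Base → Ty
b → unit → Ty
b → unit → Pr → Ty
b → unit → Base → Ty
b → unit → b → Ty
b → unit → b → Pr
b → unit → b → Base
b → unit → b → b

[Ty [Pr [Base b]] → [Ty [Pr [Base unit]] → [Ty [Pr [Base b]] → [Ty [Pr [Base b]]]]]]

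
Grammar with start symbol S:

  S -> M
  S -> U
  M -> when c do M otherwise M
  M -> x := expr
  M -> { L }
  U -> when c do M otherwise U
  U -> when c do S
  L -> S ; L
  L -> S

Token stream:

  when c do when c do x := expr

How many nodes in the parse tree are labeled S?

[S [U when c do [S [U when c do [S [M x := expr]]]]]]

3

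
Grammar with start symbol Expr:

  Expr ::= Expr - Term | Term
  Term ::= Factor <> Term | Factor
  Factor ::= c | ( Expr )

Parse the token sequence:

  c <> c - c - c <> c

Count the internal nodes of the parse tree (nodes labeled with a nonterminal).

[Expr [Expr [Expr [Term [Factor c] <> [Term [Factor c]]]] - [Term [Factor c]]] - [Term [Factor c] <> [Term [Factor c]]]]

13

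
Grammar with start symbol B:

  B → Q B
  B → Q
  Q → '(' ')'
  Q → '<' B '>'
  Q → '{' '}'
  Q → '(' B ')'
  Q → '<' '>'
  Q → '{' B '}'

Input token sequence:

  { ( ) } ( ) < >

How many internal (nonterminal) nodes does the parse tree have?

[B [Q { [B [Q ( )]] }] [B [Q ( )] [B [Q < >]]]]

8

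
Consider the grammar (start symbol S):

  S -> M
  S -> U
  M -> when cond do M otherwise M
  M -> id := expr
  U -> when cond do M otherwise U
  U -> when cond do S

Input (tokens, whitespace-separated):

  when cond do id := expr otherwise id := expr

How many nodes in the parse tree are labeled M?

[S [M when cond do [M id := expr] otherwise [M id := expr]]]

3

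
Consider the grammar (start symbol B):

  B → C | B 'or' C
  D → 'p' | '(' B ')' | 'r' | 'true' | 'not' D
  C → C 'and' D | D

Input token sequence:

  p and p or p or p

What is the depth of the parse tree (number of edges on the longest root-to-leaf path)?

6

[B [B [B [C [C [D p]] and [D p]]] or [C [D p]]] or [C [D p]]]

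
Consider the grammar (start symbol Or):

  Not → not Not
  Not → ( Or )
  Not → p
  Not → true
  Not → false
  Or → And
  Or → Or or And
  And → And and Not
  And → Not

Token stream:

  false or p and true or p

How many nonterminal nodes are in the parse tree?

[Or [Or [Or [And [Not false]]] or [And [And [Not p]] and [Not true]]] or [And [Not p]]]

11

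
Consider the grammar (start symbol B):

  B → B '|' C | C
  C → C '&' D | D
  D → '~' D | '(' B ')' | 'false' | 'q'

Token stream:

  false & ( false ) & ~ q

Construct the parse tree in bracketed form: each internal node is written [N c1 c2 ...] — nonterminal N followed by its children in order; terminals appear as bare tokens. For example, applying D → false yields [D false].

B
C
C & D
C & D & D
D & D & D
false & D & D
false & ( B ) & D
false & ( C ) & D
false & ( D ) & D
false & ( false ) & D
false & ( false ) & ~ D
false & ( false ) & ~ q

[B [C [C [C [D false]] & [D ( [B [C [D false]]] )]] & [D ~ [D q]]]]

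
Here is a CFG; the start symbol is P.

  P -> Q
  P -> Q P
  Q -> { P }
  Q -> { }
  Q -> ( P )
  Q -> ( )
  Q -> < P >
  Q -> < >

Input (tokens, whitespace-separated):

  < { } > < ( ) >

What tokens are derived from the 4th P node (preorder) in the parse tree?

[P [Q < [P [Q { }]] >] [P [Q < [P [Q ( )]] >]]]

( )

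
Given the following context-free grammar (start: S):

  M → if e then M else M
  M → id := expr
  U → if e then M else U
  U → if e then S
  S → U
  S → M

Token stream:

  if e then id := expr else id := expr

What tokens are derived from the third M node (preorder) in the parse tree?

id := expr

[S [M if e then [M id := expr] else [M id := expr]]]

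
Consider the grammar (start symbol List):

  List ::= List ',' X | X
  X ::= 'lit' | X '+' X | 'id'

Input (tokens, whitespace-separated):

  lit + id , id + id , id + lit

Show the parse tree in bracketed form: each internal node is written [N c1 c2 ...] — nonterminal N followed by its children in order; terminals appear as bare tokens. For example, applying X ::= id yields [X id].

List
List , X
List , X , X
X , X , X
X + X , X , X
lit + X , X , X
lit + id , X , X
lit + id , X + X , X
lit + id , id + X , X
lit + id , id + id , X
lit + id , id + id , X + X
lit + id , id + id , id + X
lit + id , id + id , id + lit

[List [List [List [X [X lit] + [X id]]] , [X [X id] + [X id]]] , [X [X id] + [X lit]]]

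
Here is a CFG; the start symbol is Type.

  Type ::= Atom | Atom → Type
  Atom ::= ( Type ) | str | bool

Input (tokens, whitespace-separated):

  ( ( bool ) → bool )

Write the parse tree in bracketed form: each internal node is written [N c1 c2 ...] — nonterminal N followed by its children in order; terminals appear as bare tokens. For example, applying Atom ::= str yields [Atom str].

[Type [Atom ( [Type [Atom ( [Type [Atom bool]] )] → [Type [Atom bool]]] )]]

Type
Atom
( Type )
( Atom → Type )
( ( Type ) → Type )
( ( Atom ) → Type )
( ( bool ) → Type )
( ( bool ) → Atom )
( ( bool ) → bool )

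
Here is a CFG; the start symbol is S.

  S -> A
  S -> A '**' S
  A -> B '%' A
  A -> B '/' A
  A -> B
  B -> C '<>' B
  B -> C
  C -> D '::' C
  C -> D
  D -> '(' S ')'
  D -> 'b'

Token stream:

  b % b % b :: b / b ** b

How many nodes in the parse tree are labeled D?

[S [A [B [C [D b]]] % [A [B [C [D b]]] % [A [B [C [D b] :: [C [D b]]]] / [A [B [C [D b]]]]]]] ** [S [A [B [C [D b]]]]]]

6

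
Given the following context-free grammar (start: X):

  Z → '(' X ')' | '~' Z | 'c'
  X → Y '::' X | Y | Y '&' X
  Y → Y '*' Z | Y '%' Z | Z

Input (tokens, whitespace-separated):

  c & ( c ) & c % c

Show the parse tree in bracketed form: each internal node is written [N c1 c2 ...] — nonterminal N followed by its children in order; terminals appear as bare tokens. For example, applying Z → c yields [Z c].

[X [Y [Z c]] & [X [Y [Z ( [X [Y [Z c]]] )]] & [X [Y [Y [Z c]] % [Z c]]]]]

X
Y & X
Z & X
c & X
c & Y & X
c & Z & X
c & ( X ) & X
c & ( Y ) & X
c & ( Z ) & X
c & ( c ) & X
c & ( c ) & Y
c & ( c ) & Y % Z
c & ( c ) & Z % Z
c & ( c ) & c % Z
c & ( c ) & c % c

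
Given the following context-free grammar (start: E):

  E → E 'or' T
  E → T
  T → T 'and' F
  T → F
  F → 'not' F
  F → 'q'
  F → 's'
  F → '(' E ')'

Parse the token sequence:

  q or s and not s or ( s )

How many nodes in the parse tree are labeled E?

4

[E [E [E [T [F q]]] or [T [T [F s]] and [F not [F s]]]] or [T [F ( [E [T [F s]]] )]]]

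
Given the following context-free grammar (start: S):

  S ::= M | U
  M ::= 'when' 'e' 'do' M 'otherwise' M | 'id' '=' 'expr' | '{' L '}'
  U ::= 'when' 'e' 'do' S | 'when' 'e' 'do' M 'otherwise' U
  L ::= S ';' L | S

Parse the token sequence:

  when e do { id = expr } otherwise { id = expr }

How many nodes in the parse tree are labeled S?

3

[S [M when e do [M { [L [S [M id = expr]]] }] otherwise [M { [L [S [M id = expr]]] }]]]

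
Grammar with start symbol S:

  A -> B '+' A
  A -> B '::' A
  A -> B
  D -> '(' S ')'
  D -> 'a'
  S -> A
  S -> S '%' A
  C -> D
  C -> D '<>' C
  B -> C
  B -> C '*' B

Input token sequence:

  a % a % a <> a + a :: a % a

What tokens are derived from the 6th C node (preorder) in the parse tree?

[S [S [S [S [A [B [C [D a]]]]] % [A [B [C [D a]]]]] % [A [B [C [D a] <> [C [D a]]]] + [A [B [C [D a]]] :: [A [B [C [D a]]]]]]] % [A [B [C [D a]]]]]

a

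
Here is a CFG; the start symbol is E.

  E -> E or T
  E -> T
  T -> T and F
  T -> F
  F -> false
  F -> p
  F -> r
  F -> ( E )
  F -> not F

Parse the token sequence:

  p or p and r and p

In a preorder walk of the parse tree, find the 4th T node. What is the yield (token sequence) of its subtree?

p

[E [E [T [F p]]] or [T [T [T [F p]] and [F r]] and [F p]]]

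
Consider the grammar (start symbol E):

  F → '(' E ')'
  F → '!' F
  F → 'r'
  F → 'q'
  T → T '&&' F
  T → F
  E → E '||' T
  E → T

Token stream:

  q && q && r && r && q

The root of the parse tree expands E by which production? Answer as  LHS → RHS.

E → T

[E [T [T [T [T [T [F q]] && [F q]] && [F r]] && [F r]] && [F q]]]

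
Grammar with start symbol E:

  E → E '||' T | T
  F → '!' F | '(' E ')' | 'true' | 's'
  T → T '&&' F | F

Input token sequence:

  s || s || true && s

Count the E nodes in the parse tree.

3

[E [E [E [T [F s]]] || [T [F s]]] || [T [T [F true]] && [F s]]]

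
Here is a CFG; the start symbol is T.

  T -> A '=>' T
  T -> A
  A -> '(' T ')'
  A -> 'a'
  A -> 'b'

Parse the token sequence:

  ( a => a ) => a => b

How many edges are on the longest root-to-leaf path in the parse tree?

5

[T [A ( [T [A a] => [T [A a]]] )] => [T [A a] => [T [A b]]]]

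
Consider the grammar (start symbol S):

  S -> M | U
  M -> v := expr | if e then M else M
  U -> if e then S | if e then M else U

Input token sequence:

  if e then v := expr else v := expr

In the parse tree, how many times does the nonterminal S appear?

1

[S [M if e then [M v := expr] else [M v := expr]]]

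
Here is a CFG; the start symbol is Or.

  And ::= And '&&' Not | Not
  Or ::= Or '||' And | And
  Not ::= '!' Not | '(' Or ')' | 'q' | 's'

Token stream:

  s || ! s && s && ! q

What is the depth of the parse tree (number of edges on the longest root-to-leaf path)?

[Or [Or [And [Not s]]] || [And [And [And [Not ! [Not s]]] && [Not s]] && [Not ! [Not q]]]]

6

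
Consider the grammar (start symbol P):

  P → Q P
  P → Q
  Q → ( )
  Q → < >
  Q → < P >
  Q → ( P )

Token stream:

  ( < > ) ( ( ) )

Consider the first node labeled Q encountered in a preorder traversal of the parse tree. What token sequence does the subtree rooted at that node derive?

[P [Q ( [P [Q < >]] )] [P [Q ( [P [Q ( )]] )]]]

( < > )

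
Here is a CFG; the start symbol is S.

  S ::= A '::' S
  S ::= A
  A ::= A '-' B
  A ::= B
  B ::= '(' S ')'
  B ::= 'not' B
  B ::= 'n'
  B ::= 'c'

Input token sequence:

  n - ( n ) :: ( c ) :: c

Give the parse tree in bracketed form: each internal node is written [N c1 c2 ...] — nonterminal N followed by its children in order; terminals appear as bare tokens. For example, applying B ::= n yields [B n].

S
A :: S
A - B :: S
B - B :: S
n - B :: S
n - ( S ) :: S
n - ( A ) :: S
n - ( B ) :: S
n - ( n ) :: S
n - ( n ) :: A :: S
n - ( n ) :: B :: S
n - ( n ) :: ( S ) :: S
n - ( n ) :: ( A ) :: S
n - ( n ) :: ( B ) :: S
n - ( n ) :: ( c ) :: S
n - ( n ) :: ( c ) :: A
n - ( n ) :: ( c ) :: B
n - ( n ) :: ( c ) :: c

[S [A [A [B n]] - [B ( [S [A [B n]]] )]] :: [S [A [B ( [S [A [B c]]] )]] :: [S [A [B c]]]]]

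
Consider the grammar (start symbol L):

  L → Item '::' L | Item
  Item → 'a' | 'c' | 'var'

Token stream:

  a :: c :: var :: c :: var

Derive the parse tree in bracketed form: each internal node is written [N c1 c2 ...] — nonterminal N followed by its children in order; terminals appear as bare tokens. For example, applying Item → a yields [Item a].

[L [Item a] :: [L [Item c] :: [L [Item var] :: [L [Item c] :: [L [Item var]]]]]]

L
Item :: L
a :: L
a :: Item :: L
a :: c :: L
a :: c :: Item :: L
a :: c :: var :: L
a :: c :: var :: Item :: L
a :: c :: var :: c :: L
a :: c :: var :: c :: Item
a :: c :: var :: c :: var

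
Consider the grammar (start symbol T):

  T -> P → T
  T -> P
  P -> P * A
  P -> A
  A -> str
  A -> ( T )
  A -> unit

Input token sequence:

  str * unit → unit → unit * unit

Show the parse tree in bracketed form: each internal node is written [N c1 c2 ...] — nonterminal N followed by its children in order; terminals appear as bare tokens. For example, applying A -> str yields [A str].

[T [P [P [A str]] * [A unit]] → [T [P [A unit]] → [T [P [P [A unit]] * [A unit]]]]]

T
P → T
P * A → T
A * A → T
str * A → T
str * unit → T
str * unit → P → T
str * unit → A → T
str * unit → unit → T
str * unit → unit → P
str * unit → unit → P * A
str * unit → unit → A * A
str * unit → unit → unit * A
str * unit → unit → unit * unit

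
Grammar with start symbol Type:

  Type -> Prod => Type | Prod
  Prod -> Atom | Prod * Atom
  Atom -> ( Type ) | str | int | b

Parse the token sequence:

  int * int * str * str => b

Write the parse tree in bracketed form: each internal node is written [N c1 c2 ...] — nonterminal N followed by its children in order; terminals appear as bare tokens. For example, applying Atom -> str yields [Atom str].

[Type [Prod [Prod [Prod [Prod [Atom int]] * [Atom int]] * [Atom str]] * [Atom str]] => [Type [Prod [Atom b]]]]

Type
Prod => Type
Prod * Atom => Type
Prod * Atom * Atom => Type
Prod * Atom * Atom * Atom => Type
Atom * Atom * Atom * Atom => Type
int * Atom * Atom * Atom => Type
int * int * Atom * Atom => Type
int * int * str * Atom => Type
int * int * str * str => Type
int * int * str * str => Prod
int * int * str * str => Atom
int * int * str * str => b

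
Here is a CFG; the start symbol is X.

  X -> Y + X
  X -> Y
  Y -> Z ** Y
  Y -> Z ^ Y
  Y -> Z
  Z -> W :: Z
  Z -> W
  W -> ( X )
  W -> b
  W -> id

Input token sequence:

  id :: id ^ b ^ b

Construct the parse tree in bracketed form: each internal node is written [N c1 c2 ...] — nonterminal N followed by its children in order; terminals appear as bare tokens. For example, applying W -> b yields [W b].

X
Y
Z ^ Y
W :: Z ^ Y
id :: Z ^ Y
id :: W ^ Y
id :: id ^ Y
id :: id ^ Z ^ Y
id :: id ^ W ^ Y
id :: id ^ b ^ Y
id :: id ^ b ^ Z
id :: id ^ b ^ W
id :: id ^ b ^ b

[X [Y [Z [W id] :: [Z [W id]]] ^ [Y [Z [W b]] ^ [Y [Z [W b]]]]]]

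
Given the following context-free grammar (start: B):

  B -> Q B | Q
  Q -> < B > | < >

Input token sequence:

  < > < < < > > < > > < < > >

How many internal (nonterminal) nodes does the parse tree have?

14

[B [Q < >] [B [Q < [B [Q < [B [Q < >]] >] [B [Q < >]]] >] [B [Q < [B [Q < >]] >]]]]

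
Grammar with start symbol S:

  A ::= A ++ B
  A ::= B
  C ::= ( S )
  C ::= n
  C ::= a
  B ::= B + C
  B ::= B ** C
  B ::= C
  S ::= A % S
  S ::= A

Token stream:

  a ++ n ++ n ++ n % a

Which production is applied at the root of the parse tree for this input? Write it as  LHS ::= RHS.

[S [A [A [A [A [B [C a]]] ++ [B [C n]]] ++ [B [C n]]] ++ [B [C n]]] % [S [A [B [C a]]]]]

S ::= A % S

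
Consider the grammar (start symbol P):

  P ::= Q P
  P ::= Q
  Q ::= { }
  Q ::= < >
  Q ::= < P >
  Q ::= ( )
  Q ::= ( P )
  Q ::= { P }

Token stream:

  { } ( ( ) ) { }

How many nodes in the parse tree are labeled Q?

[P [Q { }] [P [Q ( [P [Q ( )]] )] [P [Q { }]]]]

4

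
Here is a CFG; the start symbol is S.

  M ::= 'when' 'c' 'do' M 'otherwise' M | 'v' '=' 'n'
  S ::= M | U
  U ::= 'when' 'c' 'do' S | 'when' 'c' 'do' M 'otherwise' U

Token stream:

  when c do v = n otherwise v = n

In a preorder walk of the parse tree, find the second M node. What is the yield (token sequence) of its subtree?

[S [M when c do [M v = n] otherwise [M v = n]]]

v = n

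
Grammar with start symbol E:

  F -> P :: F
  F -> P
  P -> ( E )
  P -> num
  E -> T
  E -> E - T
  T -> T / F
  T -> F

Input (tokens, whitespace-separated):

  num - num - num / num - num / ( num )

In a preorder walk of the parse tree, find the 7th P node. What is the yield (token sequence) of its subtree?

num

[E [E [E [E [T [F [P num]]]] - [T [F [P num]]]] - [T [T [F [P num]]] / [F [P num]]]] - [T [T [F [P num]]] / [F [P ( [E [T [F [P num]]]] )]]]]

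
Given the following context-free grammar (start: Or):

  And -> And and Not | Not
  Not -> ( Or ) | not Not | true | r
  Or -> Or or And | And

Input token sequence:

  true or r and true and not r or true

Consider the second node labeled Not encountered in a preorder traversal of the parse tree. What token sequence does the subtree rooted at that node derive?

[Or [Or [Or [And [Not true]]] or [And [And [And [Not r]] and [Not true]] and [Not not [Not r]]]] or [And [Not true]]]

r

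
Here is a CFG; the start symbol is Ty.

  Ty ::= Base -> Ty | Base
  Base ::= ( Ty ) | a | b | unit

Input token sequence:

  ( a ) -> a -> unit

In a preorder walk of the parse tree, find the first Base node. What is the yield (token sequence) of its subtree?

( a )

[Ty [Base ( [Ty [Base a]] )] -> [Ty [Base a] -> [Ty [Base unit]]]]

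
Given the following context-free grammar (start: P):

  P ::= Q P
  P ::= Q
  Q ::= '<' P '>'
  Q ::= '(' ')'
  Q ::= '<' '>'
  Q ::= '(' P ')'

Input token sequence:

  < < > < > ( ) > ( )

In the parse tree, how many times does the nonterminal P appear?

5

[P [Q < [P [Q < >] [P [Q < >] [P [Q ( )]]]] >] [P [Q ( )]]]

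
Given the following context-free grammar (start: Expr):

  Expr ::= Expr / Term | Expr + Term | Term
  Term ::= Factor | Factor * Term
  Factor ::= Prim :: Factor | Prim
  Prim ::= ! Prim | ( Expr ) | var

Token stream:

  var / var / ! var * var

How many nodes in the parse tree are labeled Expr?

3

[Expr [Expr [Expr [Term [Factor [Prim var]]]] / [Term [Factor [Prim var]]]] / [Term [Factor [Prim ! [Prim var]]] * [Term [Factor [Prim var]]]]]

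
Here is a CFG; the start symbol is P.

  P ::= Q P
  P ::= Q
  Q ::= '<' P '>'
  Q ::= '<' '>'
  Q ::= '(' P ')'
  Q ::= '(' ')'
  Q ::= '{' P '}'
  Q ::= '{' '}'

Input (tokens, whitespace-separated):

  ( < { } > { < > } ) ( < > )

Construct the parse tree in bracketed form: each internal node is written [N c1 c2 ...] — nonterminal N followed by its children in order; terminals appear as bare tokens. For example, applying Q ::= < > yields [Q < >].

[P [Q ( [P [Q < [P [Q { }]] >] [P [Q { [P [Q < >]] }]]] )] [P [Q ( [P [Q < >]] )]]]

P
Q P
( P ) P
( Q P ) P
( < P > P ) P
( < Q > P ) P
( < { } > P ) P
( < { } > Q ) P
( < { } > { P } ) P
( < { } > { Q } ) P
( < { } > { < > } ) P
( < { } > { < > } ) Q
( < { } > { < > } ) ( P )
( < { } > { < > } ) ( Q )
( < { } > { < > } ) ( < > )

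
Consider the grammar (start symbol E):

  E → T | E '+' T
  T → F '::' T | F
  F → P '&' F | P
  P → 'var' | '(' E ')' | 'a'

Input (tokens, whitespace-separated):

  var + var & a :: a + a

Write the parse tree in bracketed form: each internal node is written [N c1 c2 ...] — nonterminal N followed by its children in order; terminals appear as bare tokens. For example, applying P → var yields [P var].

[E [E [E [T [F [P var]]]] + [T [F [P var] & [F [P a]]] :: [T [F [P a]]]]] + [T [F [P a]]]]

E
E + T
E + T + T
T + T + T
F + T + T
P + T + T
var + T + T
var + F :: T + T
var + P & F :: T + T
var + var & F :: T + T
var + var & P :: T + T
var + var & a :: T + T
var + var & a :: F + T
var + var & a :: P + T
var + var & a :: a + T
var + var & a :: a + F
var + var & a :: a + P
var + var & a :: a + a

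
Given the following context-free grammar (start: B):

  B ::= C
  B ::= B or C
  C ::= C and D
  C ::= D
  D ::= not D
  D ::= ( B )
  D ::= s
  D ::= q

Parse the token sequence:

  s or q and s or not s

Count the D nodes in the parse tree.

[B [B [B [C [D s]]] or [C [C [D q]] and [D s]]] or [C [D not [D s]]]]

5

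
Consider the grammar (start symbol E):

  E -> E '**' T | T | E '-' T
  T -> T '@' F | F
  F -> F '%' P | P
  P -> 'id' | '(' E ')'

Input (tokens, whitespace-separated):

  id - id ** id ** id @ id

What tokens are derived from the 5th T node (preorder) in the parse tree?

id

[E [E [E [E [T [F [P id]]]] - [T [F [P id]]]] ** [T [F [P id]]]] ** [T [T [F [P id]]] @ [F [P id]]]]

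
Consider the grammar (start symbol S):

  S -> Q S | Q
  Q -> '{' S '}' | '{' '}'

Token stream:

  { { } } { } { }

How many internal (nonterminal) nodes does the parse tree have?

[S [Q { [S [Q { }]] }] [S [Q { }] [S [Q { }]]]]

8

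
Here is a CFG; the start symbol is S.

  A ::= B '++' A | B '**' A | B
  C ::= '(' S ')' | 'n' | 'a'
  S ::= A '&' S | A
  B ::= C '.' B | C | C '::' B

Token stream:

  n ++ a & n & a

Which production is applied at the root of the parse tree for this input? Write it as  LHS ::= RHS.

[S [A [B [C n]] ++ [A [B [C a]]]] & [S [A [B [C n]]] & [S [A [B [C a]]]]]]

S ::= A '&' S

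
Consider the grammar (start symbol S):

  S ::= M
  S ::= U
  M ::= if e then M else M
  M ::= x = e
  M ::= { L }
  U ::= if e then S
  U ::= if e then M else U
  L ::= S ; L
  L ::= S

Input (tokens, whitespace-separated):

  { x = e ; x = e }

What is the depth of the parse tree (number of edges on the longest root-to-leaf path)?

[S [M { [L [S [M x = e]] ; [L [S [M x = e]]]] }]]

6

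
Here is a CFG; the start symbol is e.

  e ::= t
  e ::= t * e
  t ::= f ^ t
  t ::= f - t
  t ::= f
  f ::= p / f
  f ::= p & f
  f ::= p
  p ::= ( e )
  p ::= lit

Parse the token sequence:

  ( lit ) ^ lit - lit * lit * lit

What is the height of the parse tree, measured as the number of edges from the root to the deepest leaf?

8

[e [t [f [p ( [e [t [f [p lit]]]] )]] ^ [t [f [p lit]] - [t [f [p lit]]]]] * [e [t [f [p lit]]] * [e [t [f [p lit]]]]]]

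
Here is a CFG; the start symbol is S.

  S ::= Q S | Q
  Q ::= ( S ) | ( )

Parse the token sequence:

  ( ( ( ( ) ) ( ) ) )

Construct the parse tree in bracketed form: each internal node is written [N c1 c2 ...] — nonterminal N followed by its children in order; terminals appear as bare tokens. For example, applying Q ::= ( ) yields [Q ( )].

[S [Q ( [S [Q ( [S [Q ( [S [Q ( )]] )] [S [Q ( )]]] )]] )]]

S
Q
( S )
( Q )
( ( S ) )
( ( Q S ) )
( ( ( S ) S ) )
( ( ( Q ) S ) )
( ( ( ( ) ) S ) )
( ( ( ( ) ) Q ) )
( ( ( ( ) ) ( ) ) )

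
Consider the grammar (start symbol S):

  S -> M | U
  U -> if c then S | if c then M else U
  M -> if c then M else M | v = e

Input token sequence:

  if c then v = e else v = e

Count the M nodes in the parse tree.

[S [M if c then [M v = e] else [M v = e]]]

3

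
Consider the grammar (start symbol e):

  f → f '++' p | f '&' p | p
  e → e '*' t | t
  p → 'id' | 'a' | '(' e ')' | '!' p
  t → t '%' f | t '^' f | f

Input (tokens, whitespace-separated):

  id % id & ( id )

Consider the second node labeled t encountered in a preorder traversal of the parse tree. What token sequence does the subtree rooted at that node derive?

id

[e [t [t [f [p id]]] % [f [f [p id]] & [p ( [e [t [f [p id]]]] )]]]]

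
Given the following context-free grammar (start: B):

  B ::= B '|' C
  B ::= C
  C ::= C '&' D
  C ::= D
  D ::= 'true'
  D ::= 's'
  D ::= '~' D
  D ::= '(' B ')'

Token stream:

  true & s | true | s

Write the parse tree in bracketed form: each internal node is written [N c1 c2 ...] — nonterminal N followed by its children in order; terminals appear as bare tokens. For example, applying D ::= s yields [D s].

[B [B [B [C [C [D true]] & [D s]]] | [C [D true]]] | [C [D s]]]

B
B | C
B | C | C
C | C | C
C & D | C | C
D & D | C | C
true & D | C | C
true & s | C | C
true & s | D | C
true & s | true | C
true & s | true | D
true & s | true | s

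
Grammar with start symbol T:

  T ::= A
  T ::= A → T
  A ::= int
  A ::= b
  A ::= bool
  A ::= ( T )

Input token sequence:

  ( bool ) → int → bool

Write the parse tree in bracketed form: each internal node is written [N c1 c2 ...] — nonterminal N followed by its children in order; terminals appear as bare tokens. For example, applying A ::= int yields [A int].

[T [A ( [T [A bool]] )] → [T [A int] → [T [A bool]]]]

T
A → T
( T ) → T
( A ) → T
( bool ) → T
( bool ) → A → T
( bool ) → int → T
( bool ) → int → A
( bool ) → int → bool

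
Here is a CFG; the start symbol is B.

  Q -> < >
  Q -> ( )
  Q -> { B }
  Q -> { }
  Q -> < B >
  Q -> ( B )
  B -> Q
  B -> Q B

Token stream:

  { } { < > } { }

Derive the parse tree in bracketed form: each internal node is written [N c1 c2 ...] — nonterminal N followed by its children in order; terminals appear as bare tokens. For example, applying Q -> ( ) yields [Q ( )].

B
Q B
{ } B
{ } Q B
{ } { B } B
{ } { Q } B
{ } { < > } B
{ } { < > } Q
{ } { < > } { }

[B [Q { }] [B [Q { [B [Q < >]] }] [B [Q { }]]]]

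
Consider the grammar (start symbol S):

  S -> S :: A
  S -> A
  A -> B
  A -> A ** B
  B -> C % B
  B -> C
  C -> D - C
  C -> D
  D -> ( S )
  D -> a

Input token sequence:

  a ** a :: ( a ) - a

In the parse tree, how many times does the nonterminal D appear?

[S [S [A [A [B [C [D a]]]] ** [B [C [D a]]]]] :: [A [B [C [D ( [S [A [B [C [D a]]]]] )] - [C [D a]]]]]]

5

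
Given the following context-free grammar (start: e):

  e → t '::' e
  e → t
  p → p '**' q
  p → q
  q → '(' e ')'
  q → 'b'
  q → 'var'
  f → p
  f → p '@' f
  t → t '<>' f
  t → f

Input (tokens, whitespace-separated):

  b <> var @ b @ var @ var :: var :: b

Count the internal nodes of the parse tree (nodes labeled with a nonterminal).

[e [t [t [f [p [q b]]]] <> [f [p [q var]] @ [f [p [q b]] @ [f [p [q var]] @ [f [p [q var]]]]]]] :: [e [t [f [p [q var]]]] :: [e [t [f [p [q b]]]]]]]

28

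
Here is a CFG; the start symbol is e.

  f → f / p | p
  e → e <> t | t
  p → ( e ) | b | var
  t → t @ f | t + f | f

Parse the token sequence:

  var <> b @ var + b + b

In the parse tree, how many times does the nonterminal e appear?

[e [e [t [f [p var]]]] <> [t [t [t [t [f [p b]]] @ [f [p var]]] + [f [p b]]] + [f [p b]]]]

2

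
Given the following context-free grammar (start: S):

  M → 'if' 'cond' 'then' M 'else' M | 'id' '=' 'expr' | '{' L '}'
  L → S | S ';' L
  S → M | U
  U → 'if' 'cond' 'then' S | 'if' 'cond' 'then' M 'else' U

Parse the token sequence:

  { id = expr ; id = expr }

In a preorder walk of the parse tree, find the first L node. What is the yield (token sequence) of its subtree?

id = expr ; id = expr

[S [M { [L [S [M id = expr]] ; [L [S [M id = expr]]]] }]]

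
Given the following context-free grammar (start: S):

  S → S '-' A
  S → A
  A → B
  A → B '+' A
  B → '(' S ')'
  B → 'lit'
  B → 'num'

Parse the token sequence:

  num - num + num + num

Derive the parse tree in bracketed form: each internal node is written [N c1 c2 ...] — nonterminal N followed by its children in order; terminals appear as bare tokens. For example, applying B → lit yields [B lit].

[S [S [A [B num]]] - [A [B num] + [A [B num] + [A [B num]]]]]

S
S - A
A - A
B - A
num - A
num - B + A
num - num + A
num - num + B + A
num - num + num + A
num - num + num + B
num - num + num + num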